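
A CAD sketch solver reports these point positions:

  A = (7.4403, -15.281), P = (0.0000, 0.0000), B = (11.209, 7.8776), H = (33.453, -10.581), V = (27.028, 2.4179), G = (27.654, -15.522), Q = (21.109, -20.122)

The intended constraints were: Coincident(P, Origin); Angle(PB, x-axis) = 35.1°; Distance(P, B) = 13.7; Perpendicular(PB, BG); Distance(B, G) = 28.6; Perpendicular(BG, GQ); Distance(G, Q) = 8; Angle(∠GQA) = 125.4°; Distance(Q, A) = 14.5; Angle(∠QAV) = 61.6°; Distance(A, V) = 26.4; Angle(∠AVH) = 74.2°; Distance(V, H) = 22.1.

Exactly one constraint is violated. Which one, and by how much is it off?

Distance(V, H) = 22.1 — off by 7.60.

P = (0.00, 0.00) ✓; PB at 35.10° ✓; |PB| = 13.70 ✓; ∠(PB, BG) = 90.00° ✓; |BG| = 28.60 ✓; ∠(BG, GQ) = 90.00° ✓; |GQ| = 8.000 ✓; ∠GQA = 125.4° ✓; |QA| = 14.50 ✓; ∠QAV = 61.60° ✓; |AV| = 26.40 ✓; ∠AVH = 74.20° ✓; |VH| = 14.50 ✗.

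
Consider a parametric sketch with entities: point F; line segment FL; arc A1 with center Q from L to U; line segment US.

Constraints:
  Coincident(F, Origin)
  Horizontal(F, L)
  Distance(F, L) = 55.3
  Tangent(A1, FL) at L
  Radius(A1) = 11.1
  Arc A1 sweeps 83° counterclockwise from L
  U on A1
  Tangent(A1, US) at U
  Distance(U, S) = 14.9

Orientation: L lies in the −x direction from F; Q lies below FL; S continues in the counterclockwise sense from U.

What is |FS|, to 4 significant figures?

72.42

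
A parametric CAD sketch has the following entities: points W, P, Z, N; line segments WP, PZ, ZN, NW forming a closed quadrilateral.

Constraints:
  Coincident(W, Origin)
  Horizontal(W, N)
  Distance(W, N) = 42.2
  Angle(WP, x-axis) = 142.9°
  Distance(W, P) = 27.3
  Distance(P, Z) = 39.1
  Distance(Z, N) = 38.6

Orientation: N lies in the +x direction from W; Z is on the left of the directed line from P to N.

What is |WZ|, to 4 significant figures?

32.02

W is at the origin; WN is horizontal with |WN| = 42.2 and N in +x, so N = (42.2, 0). WP runs at 142.9° with |WP| = 27.3, so P = (-21.77, 16.47). Z is determined by |PZ| = 39.1 and |ZN| = 38.6 together: it lies at the intersection of circle(P, 39.1) and circle(N, 38.6). With |PN| = 66.06, the foot of the radical line on PN is 33.32 from P and the perpendicular offset is √(39.1² − 33.32²) = 20.45. Taking the left-of-PN solution: Z = (15.60, 27.97).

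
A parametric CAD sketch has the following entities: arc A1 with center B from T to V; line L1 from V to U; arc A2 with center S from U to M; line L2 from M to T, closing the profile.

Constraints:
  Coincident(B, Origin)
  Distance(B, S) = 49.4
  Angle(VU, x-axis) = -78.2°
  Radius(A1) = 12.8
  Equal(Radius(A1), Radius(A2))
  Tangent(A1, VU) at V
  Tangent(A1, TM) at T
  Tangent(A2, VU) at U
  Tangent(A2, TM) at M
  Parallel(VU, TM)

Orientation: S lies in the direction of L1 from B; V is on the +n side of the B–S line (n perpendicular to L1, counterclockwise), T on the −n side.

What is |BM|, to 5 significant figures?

51.031

The slot axis is L1's direction at -78.2°, so u = (cos -78.2°, sin -78.2°) = (0.20450, -0.97887) and n = (−sin -78.2°, cos -78.2°) = (0.97887, 0.20450). B is at the origin and S lies 49.4 along u from B, so S = 49.4·u = (10.102, -48.356). Tangency of A1 to both parallel lines with radius 12.8 puts V and T at B ± 12.8·n: V = (12.530, 2.6175), T = (-12.530, -2.6175). Equal radii place U and M the same way about S: U = S + 12.8·n = (22.632, -45.738), M = S − 12.8·n = (-2.4274, -50.974). Then |BM| = |M − B| = 51.031.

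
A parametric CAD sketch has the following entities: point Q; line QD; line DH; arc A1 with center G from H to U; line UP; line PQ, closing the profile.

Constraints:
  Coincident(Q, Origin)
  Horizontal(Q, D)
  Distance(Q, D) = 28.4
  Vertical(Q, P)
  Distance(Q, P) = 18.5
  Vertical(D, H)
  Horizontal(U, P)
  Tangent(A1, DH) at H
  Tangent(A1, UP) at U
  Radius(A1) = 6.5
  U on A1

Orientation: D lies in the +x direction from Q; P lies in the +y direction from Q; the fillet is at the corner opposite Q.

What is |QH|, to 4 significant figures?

30.83

Q is at the origin; QD is horizontal with |QD| = 28.4 and D on the +x side, so D = (28.40, 0.000). Q and P share the same x with |QP| = 18.5 and P on the +y side, so P = (0.000, 18.50). The virtual corner opposite Q is at (28.40, 18.50). Tangency of A1 to DH means the radius GH is perpendicular to DH and since A1 is tangent to UP there, GU ⟂ UP, with radius 6.5, so the center G sits 6.5 in from both sides at G = (21.90, 12.00). That places the tangent points at H = (28.40, 12.00) on DH and U = (21.90, 18.50) on UP. Then |QH| = |H − Q| = 30.83.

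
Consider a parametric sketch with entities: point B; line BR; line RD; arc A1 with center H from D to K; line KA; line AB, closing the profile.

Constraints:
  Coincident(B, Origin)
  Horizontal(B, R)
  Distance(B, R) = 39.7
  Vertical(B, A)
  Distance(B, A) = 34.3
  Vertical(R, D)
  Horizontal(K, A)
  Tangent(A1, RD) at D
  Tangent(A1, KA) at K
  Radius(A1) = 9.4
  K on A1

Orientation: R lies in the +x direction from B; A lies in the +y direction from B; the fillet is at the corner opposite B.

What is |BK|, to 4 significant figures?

45.77

The virtual corner opposite B is at (39.70, 34.30). The tangent condition forces HD to be normal to RD and since A1 is tangent to KA there, HK ⟂ KA, with radius 9.4, so the center H sits 9.4 in from both sides at H = (30.30, 24.90). That places the tangent points at D = (39.70, 24.90) on RD and K = (30.30, 34.30) on KA. Then |BK| = |K − B| = 45.77.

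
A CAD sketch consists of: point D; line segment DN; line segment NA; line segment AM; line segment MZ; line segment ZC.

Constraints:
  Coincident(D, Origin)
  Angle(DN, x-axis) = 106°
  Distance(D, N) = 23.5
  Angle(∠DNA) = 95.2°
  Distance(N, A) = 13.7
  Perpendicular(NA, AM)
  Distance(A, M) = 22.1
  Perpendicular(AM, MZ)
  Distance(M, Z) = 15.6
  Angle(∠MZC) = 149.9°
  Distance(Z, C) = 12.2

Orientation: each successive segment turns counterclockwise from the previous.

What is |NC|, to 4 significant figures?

20.26

D is at the origin; DN runs at 106.0° with length 23.5, so N = (-6.477, 22.59). ∠DNA = 95.2° gives NA at -169.2° from the x-axis; with |NA| = 13.7, A = (-19.93, 20.02). NA is perpendicular to AM, so AM runs at -79.20°; with |AM| = 22.1, M = (-15.79, -1.686). AM is perpendicular to MZ, so MZ runs at 10.80°; with |MZ| = 15.6, Z = (-0.4700, 1.237). ∠MZC = 149.9° gives ZC at 40.90° from the x-axis; with |ZC| = 12.2, C = (8.751, 9.225). Then |NC| = |C − N| = 20.26.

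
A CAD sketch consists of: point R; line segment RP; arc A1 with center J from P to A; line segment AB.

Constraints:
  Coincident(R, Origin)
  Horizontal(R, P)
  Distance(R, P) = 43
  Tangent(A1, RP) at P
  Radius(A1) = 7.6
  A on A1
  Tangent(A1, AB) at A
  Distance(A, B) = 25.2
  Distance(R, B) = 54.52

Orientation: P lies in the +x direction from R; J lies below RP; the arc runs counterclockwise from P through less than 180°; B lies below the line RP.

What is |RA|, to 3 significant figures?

37.0

R is at the origin; R and P share the same y with |RP| = 43.0 and P on the +x side, so P = (43.0, 0.00). Since A1 is tangent to RP there, JP ⟂ RP, so J = P + (0, -7.6) = (43.0, -7.60). Since JA ⟂ AB (tangency), |JB| = √(7.6² + 25.2²) = 26.3 regardless of where A sits on A1. So B lies on both circle(R, 54.52) and circle(J, 26.3); the below-RP intersection is B = (42.7, -33.9). A is the foot of the tangent from B: A = (35.7, -9.71).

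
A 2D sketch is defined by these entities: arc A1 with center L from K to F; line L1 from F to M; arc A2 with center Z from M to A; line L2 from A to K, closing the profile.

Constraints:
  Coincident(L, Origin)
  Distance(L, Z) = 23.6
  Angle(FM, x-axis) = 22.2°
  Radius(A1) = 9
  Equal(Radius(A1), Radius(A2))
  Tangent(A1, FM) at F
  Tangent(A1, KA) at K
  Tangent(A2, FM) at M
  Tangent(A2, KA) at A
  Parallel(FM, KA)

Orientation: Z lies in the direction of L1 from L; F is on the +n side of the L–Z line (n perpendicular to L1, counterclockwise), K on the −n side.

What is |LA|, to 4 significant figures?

25.26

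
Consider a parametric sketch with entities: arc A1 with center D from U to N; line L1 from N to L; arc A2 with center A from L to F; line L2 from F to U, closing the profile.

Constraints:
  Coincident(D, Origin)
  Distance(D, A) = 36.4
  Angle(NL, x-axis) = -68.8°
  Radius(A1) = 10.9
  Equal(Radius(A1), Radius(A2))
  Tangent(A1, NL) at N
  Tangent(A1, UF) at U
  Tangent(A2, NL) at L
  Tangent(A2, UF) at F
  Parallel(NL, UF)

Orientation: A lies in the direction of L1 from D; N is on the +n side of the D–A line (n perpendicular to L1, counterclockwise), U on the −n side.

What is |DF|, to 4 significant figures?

38.00

The slot axis is L1's direction at -68.8°, so u = (cos -68.8°, sin -68.8°) = (0.3616, -0.9323) and n = (−sin -68.8°, cos -68.8°) = (0.9323, 0.3616). D is at the origin and A lies 36.4 along u from D, so A = 36.4·u = (13.16, -33.94). Tangency of A1 to both parallel lines with radius 10.9 puts N and U at D ± 10.9·n: N = (10.16, 3.942), U = (-10.16, -3.942). Equal radii place L and F the same way about A: L = A + 10.9·n = (23.33, -29.99), F = A − 10.9·n = (3.001, -37.88). Then |DF| = |F − D| = 38.00.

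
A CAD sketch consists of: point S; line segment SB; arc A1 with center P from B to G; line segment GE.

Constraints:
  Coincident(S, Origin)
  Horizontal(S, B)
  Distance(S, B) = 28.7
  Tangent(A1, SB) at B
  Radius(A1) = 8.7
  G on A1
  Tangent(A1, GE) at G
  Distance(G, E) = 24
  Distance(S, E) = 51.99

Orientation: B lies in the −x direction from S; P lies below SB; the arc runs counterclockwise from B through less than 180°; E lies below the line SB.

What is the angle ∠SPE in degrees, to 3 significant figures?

139°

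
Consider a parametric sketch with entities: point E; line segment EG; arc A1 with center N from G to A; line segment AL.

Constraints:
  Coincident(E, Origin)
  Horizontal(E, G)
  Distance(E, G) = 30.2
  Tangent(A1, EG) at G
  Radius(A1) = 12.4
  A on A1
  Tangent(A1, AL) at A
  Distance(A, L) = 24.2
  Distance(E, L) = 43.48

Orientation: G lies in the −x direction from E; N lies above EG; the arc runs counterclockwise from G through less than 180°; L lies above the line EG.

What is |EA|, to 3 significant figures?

22.8

Checks: ∠(NG, GE) = 90.00° ✓; |NG| = 12.40 ✓; |NA| = 12.40 ✓; ∠(NA, AL) = 90.00° ✓; |AL| = 24.20 ✓; |EL| = 43.48 ✓.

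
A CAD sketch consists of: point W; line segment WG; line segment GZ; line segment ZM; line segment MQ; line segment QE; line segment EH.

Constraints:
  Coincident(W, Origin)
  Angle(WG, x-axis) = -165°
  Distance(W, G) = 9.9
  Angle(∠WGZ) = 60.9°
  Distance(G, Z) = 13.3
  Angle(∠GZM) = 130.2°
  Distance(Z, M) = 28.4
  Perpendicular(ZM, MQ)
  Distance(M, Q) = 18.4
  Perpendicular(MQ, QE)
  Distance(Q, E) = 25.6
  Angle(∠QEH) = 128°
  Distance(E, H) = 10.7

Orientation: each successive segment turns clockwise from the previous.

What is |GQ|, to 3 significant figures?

37.9

W is at the origin; WG runs at -165.0° with length 9.9, so G = (-9.56, -2.56). ∠WGZ = 60.9° gives GZ at 75.9° from the x-axis; with |GZ| = 13.3, Z = (-6.32, 10.3). ∠GZM = 130.2° gives ZM at 26.1° from the x-axis; with |ZM| = 28.4, M = (19.2, 22.8). ZM ⟂ MQ, so MQ runs at -63.9°; with |MQ| = 18.4, Q = (27.3, 6.31). Then |GQ| = |Q − G| = 37.9.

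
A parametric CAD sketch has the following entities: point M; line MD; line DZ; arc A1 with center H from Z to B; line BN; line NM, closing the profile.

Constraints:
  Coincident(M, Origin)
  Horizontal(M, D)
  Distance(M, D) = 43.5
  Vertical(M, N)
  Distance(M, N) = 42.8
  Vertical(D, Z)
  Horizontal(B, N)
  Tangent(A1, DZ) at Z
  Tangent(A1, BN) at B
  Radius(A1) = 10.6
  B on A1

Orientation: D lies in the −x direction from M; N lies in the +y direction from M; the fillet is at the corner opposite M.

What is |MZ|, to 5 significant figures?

54.121

M is at the origin; M and D share the same y with |MD| = 43.5 and D on the −x side, so D = (-43.500, 0.0000). M and N share the same x with |MN| = 42.8 and N on the +y side, so N = (0.0000, 42.800). The virtual corner opposite M is at (-43.500, 42.800). Tangency of A1 to DZ means the radius HZ is perpendicular to DZ and A1 meets BN tangentially, so HB is at right angles to BN, with radius 10.6, so the center H sits 10.6 in from both sides at H = (-32.900, 32.200). That places the tangent points at Z = (-43.500, 32.200) on DZ and B = (-32.900, 42.800) on BN. Then |MZ| = |Z − M| = 54.121.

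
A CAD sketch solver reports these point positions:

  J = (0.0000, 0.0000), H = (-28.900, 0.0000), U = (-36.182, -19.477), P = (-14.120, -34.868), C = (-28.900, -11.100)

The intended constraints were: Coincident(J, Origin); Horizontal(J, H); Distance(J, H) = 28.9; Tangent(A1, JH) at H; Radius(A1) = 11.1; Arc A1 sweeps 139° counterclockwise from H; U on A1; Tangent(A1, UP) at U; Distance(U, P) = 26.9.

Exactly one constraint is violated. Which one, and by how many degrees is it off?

Tangent(A1, UP) at U — off by 6.10°.

J = (0.00, 0.00) ✓; J.y = 0.00, H.y = 0.00 ✓; |JH| = 28.90 ✓; ∠(CH, HJ) = 90.00° ✓; |CH| = 11.10 ✓; bearing(C→U) − bearing(C→H) = 139.0° ✓; |CU| = 11.10 ✓; ∠(CU, UP) = 83.90° ✗; |UP| = 26.90 ✓.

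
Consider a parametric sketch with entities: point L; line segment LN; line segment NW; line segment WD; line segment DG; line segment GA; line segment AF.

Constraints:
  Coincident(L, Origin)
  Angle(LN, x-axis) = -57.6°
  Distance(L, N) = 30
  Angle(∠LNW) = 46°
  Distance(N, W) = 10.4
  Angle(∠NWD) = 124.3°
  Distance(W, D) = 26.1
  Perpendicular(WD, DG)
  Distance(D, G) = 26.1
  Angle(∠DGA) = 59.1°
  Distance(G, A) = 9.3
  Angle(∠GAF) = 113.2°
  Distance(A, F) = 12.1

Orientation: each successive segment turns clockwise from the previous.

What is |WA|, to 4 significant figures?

27.98

WD ⟂ DG, so DG runs at 22.70°; with |DG| = 26.1, G = (19.89, 10.91). ∠DGA = 59.1° gives GA at -98.20° from the x-axis; with |GA| = 9.3, A = (18.57, 1.707). Then |WA| = |A − W| = 27.98.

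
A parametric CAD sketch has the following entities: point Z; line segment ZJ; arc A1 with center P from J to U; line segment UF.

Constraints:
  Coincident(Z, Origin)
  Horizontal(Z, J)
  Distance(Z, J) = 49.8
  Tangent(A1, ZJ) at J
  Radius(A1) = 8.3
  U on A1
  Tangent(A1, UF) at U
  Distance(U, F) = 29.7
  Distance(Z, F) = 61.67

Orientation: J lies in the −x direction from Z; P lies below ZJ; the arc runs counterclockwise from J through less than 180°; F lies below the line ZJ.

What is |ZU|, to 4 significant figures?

58.68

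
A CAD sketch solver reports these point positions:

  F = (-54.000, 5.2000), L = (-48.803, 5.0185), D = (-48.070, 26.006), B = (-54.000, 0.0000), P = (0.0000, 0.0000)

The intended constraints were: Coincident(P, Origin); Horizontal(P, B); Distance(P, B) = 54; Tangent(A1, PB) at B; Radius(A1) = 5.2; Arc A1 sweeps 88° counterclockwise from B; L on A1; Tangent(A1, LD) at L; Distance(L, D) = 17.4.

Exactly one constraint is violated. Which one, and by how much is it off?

Distance(L, D) = 17.4 — off by 3.60.

P = (0.00, 0.00) ✓; P.y = 0.00, B.y = 0.00 ✓; |PB| = 54.00 ✓; ∠(FB, BP) = 90.00° ✓; |FB| = 5.200 ✓; bearing(F→L) − bearing(F→B) = 88.00° ✓; |FL| = 5.200 ✓; ∠(FL, LD) = 90.00° ✓; |LD| = 21.00 ✗.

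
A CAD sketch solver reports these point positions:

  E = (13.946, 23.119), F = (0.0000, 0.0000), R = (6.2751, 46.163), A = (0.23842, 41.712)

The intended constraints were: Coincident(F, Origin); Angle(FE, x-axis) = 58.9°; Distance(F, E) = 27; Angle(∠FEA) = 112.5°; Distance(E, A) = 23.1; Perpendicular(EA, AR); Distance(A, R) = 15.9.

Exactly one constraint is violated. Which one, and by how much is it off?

Distance(A, R) = 15.9 — off by 8.40.

F = (0.00, 0.00) ✓; FE at 58.90° ✓; |FE| = 27.00 ✓; ∠FEA = 112.5° ✓; |EA| = 23.10 ✓; ∠(EA, AR) = 90.00° ✓; |AR| = 7.500 ✗.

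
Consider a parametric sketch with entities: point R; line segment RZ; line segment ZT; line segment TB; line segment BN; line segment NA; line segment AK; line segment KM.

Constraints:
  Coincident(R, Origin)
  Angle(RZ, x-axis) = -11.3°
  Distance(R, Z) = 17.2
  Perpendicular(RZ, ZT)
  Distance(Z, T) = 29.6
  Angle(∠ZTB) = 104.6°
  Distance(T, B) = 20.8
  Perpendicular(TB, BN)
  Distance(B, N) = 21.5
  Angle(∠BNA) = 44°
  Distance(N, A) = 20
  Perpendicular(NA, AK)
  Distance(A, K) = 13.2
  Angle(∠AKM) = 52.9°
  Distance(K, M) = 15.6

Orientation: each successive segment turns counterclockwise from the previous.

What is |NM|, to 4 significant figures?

8.455

NA ⟂ AK, so AK runs at 110.1°; with |AK| = 13.2, K = (8.810, 34.67). ∠AKM = 52.9° gives KM at -122.8° from the x-axis; with |KM| = 15.6, M = (0.3595, 21.56). Then |NM| = |M − N| = 8.455.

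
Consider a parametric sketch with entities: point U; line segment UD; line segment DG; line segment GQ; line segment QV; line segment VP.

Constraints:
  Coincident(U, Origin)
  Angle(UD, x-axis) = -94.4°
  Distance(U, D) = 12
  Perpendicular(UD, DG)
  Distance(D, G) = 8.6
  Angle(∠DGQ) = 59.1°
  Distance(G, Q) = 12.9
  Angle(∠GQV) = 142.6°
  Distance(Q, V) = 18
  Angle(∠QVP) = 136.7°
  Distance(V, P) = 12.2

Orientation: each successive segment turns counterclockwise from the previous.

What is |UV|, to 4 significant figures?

15.82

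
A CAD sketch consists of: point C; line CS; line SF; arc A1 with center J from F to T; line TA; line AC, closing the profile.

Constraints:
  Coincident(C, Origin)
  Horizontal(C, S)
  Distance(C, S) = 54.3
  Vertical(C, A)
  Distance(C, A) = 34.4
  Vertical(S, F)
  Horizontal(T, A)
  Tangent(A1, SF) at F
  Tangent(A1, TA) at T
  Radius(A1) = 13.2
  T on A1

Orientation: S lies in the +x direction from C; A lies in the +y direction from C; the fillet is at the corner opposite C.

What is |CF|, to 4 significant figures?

58.29

C is at the origin; CS is horizontal with |CS| = 54.3 and S on the +x side, so S = (54.30, 0.000). CA is vertical with |CA| = 34.4 and A on the +y side, so A = (0.000, 34.40). The virtual corner opposite C is at (54.30, 34.40). Since A1 is tangent to SF there, JF ⟂ SF and since A1 is tangent to TA there, JT ⟂ TA, with radius 13.2, so the center J sits 13.2 in from both sides at J = (41.10, 21.20). That places the tangent points at F = (54.30, 21.20) on SF and T = (41.10, 34.40) on TA. Then |CF| = |F − C| = 58.29.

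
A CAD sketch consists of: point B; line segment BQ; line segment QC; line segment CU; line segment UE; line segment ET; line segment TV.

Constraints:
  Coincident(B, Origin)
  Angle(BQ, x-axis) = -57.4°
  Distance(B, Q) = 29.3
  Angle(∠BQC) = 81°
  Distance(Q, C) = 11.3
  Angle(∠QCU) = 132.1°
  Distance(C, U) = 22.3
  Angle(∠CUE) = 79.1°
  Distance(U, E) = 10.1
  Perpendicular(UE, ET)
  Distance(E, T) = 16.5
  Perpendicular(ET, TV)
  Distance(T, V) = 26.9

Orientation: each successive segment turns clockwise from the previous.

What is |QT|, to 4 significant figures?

11.87

∠CUE = 79.1° gives UE at 54.80° from the x-axis; with |UE| = 10.1, E = (-9.071, -11.78). UE is perpendicular to ET, so ET runs at -35.20°; with |ET| = 16.5, T = (4.412, -21.29). Then |QT| = |T − Q| = 11.87.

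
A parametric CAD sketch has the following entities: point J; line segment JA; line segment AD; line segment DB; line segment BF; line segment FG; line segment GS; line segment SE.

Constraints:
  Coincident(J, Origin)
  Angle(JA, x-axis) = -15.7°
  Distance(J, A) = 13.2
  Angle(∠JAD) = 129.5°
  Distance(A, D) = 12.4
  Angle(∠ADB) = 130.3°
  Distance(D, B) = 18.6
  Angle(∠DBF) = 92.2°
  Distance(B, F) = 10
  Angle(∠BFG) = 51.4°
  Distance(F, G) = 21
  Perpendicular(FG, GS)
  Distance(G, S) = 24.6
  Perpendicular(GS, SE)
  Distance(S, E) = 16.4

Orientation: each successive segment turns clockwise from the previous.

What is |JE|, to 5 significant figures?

49.887

J is at the origin; JA runs at -15.7° with length 13.2, so A = (12.708, -3.5719). ∠JAD = 129.5° gives AD at -66.200° from the x-axis; with |AD| = 12.4, D = (17.711, -14.917). ∠ADB = 130.3° gives DB at -115.90° from the x-axis; with |DB| = 18.6, B = (9.5870, -31.649). ∠DBF = 92.2° gives BF at 156.30° from the x-axis; with |BF| = 10.0, F = (0.43035, -27.630). ∠BFG = 51.4° gives FG at 27.700° from the x-axis; with |FG| = 21.0, G = (19.024, -17.868). FG is perpendicular to GS, so GS runs at -62.300°; with |GS| = 24.6, S = (30.459, -39.649). GS ⟂ SE, so SE runs at -152.30°; with |SE| = 16.4, E = (15.938, -47.272). Then |JE| = |E − J| = 49.887.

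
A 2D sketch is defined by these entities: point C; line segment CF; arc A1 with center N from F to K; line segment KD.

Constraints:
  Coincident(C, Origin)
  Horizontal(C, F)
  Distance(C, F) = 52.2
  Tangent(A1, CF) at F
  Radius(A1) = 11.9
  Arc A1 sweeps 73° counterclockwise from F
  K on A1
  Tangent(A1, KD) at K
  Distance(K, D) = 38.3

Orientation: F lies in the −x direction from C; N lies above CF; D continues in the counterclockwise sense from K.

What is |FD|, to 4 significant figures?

50.39

C is at the origin; C and F share the same y with |CF| = 52.2 and F on the −x side, so F = (-52.20, 0.000). Tangency of A1 to CF means the radius NF is perpendicular to CF, so N = F + (0, 11.9) = (-52.20, 11.90). On A1, F sits at bearing -90° from N; a 73° counterclockwise sweep puts K at bearing -17°, so K = N + 11.9·(cos -17°, sin -17°) = (-40.82, 8.421). Tangency of A1 to KD means the radius NK is perpendicular to KD, so KD runs along (−sin -17°, cos -17°); with |KD| = 38.3, D = (-29.62, 45.05). Then |FD| = |D − F| = 50.39.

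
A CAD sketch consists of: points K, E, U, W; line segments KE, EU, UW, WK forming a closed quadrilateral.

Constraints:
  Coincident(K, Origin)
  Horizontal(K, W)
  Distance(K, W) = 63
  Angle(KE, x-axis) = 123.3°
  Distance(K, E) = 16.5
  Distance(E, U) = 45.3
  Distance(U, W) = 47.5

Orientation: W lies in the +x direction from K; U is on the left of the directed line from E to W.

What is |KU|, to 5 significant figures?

46.755

Checks: |EU| = 45.30 ✓; |UW| = 47.50 ✓.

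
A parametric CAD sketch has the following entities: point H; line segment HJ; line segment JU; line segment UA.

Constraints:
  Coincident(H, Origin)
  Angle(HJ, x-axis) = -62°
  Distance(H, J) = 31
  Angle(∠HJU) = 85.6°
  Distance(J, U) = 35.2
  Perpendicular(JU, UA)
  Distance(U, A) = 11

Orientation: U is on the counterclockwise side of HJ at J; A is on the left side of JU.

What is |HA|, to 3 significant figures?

38.4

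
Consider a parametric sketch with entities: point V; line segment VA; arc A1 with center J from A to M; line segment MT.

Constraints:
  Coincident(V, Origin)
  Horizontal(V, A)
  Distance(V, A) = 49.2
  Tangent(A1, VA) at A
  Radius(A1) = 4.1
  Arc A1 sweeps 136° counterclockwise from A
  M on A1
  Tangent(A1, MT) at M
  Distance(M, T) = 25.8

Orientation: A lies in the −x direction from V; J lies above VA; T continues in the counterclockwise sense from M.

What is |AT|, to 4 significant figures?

29.50

On A1, A sits at bearing -90° from J; a 136° counterclockwise sweep puts M at bearing 46°, so M = J + 4.1·(cos 46°, sin 46°) = (-46.35, 7.049). A1 meets MT tangentially, so JM is at right angles to MT, so MT runs along (−sin 46°, cos 46°); with |MT| = 25.8, T = (-64.91, 24.97). Then |AT| = |T − A| = 29.50.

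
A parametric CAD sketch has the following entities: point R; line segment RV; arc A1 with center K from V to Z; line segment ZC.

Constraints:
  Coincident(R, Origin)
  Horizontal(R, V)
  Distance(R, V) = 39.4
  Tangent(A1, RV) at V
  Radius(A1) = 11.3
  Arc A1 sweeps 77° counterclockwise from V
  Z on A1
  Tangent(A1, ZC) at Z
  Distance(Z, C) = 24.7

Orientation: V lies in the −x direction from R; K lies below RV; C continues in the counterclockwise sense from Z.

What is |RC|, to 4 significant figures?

64.88

On A1, V sits at bearing 90° from K; a 77° counterclockwise sweep puts Z at bearing 167°, so Z = K + 11.3·(cos 167°, sin 167°) = (-50.41, -8.758). Tangency of A1 to ZC means the radius KZ is perpendicular to ZC, so ZC runs along (−sin 167°, cos 167°); with |ZC| = 24.7, C = (-55.97, -32.82). Then |RC| = |C − R| = 64.88.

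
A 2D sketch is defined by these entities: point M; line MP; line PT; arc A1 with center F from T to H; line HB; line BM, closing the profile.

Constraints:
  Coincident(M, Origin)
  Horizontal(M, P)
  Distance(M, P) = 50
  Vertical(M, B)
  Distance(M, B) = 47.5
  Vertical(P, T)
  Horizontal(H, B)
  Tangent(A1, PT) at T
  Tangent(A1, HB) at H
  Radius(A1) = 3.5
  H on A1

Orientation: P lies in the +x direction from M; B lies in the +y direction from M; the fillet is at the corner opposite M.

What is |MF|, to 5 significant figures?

64.018

MB is vertical with |MB| = 47.5 and B on the +y side, so B = (0.0000, 47.500). The virtual corner opposite M is at (50.000, 47.500). Since A1 is tangent to PT there, FT ⟂ PT and since A1 is tangent to HB there, FH ⟂ HB, with radius 3.5, so the center F sits 3.5 in from both sides at F = (46.500, 44.000). Then |MF| = |F − M| = 64.018.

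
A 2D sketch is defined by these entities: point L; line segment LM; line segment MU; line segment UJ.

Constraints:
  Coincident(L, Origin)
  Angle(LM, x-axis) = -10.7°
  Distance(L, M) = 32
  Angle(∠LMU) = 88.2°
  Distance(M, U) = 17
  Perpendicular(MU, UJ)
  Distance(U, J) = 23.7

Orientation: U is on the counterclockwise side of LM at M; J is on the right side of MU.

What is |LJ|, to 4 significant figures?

57.94

∠LMU = 88.2°, so MU runs at -10.7° + (180° − 88.2°) = 81.10° from the x-axis; with |MU| = 17.0, U = M + 17.0·(cos 81.10°, sin 81.10°) = (34.07, 10.85). The perpendicularity gives UJ at right angles to MU; with |UJ| = 23.7 on the right of MU, J = U + 23.7·(0.9880, -0.1547) = (57.49, 7.187). Then |LJ| = |J − L| = 57.94.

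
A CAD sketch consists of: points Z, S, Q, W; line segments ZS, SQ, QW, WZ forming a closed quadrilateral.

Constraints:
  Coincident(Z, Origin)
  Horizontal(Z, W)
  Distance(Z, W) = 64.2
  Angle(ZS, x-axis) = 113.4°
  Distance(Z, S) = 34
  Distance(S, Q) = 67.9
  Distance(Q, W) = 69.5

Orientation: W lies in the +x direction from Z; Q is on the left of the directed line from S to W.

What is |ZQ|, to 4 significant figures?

80.08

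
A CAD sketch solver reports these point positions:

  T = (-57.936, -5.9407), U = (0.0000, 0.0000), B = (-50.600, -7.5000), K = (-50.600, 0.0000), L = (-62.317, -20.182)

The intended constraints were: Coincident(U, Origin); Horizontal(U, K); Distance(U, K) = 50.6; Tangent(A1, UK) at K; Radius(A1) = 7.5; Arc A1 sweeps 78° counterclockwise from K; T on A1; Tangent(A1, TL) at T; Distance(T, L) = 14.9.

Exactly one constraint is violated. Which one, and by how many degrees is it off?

Tangent(A1, TL) at T — off by 5.10°.

U = (0.00, 0.00) ✓; U.y = 0.00, K.y = 0.00 ✓; |UK| = 50.60 ✓; ∠(BK, KU) = 90.00° ✓; |BK| = 7.500 ✓; bearing(B→T) − bearing(B→K) = 78.00° ✓; |BT| = 7.500 ✓; ∠(BT, TL) = 95.10° ✗; |TL| = 14.90 ✓.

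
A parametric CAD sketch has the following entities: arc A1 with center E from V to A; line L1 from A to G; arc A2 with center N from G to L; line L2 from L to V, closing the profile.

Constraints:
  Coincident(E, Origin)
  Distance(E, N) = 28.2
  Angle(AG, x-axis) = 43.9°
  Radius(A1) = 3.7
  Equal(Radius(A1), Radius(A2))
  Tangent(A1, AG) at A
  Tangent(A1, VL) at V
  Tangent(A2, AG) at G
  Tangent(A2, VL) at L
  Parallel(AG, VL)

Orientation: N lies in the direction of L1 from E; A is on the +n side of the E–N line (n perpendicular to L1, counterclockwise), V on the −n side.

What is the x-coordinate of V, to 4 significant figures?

2.566

E is at the origin and N lies 28.2 along u from E, so N = 28.2·u = (20.32, 19.55). Tangency of A1 to both parallel lines with radius 3.7 puts A and V at E ± 3.7·n: A = (-2.566, 2.666), V = (2.566, -2.666). So V.x = 2.566.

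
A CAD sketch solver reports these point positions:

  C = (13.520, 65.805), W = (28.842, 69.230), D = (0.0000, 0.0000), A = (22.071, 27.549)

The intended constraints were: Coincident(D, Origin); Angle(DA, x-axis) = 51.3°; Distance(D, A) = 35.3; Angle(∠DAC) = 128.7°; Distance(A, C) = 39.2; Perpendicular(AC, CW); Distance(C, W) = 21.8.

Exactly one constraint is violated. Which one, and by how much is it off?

Distance(C, W) = 21.8 — off by 6.10.

D = (0.00, 0.00) ✓; DA at 51.30° ✓; |DA| = 35.30 ✓; ∠DAC = 128.7° ✓; |AC| = 39.20 ✓; ∠(AC, CW) = 90.00° ✓; |CW| = 15.70 ✗.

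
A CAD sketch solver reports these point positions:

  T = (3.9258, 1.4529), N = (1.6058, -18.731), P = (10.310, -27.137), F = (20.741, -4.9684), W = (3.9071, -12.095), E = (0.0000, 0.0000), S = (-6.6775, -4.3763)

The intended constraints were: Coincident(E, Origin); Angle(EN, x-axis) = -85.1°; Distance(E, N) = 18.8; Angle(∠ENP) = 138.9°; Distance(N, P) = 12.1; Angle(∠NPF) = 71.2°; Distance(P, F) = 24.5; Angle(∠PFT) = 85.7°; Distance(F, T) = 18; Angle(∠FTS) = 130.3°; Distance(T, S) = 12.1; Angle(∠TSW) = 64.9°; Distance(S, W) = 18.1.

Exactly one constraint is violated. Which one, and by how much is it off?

Distance(S, W) = 18.1 — off by 5.00.

E = (0.00, 0.00) ✓; EN at -85.10° ✓; |EN| = 18.80 ✓; ∠ENP = 138.9° ✓; |NP| = 12.10 ✓; ∠NPF = 71.20° ✓; |PF| = 24.50 ✓; ∠PFT = 85.70° ✓; |FT| = 18.00 ✓; ∠FTS = 130.3° ✓; |TS| = 12.10 ✓; ∠TSW = 64.90° ✓; |SW| = 13.10 ✗.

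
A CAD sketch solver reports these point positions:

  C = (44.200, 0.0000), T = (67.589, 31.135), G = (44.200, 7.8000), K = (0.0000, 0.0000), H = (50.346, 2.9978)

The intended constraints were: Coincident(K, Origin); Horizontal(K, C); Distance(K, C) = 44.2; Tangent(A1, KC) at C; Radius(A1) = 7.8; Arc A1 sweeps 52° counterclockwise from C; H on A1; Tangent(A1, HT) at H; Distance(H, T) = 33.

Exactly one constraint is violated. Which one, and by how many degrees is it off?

Tangent(A1, HT) at H — off by 6.50°.

K = (0.00, 0.00) ✓; K.y = 0.00, C.y = 0.00 ✓; |KC| = 44.20 ✓; ∠(GC, CK) = 90.00° ✓; |GC| = 7.800 ✓; bearing(G→H) − bearing(G→C) = 52.00° ✓; |GH| = 7.800 ✓; ∠(GH, HT) = 83.50° ✗; |HT| = 33.00 ✓.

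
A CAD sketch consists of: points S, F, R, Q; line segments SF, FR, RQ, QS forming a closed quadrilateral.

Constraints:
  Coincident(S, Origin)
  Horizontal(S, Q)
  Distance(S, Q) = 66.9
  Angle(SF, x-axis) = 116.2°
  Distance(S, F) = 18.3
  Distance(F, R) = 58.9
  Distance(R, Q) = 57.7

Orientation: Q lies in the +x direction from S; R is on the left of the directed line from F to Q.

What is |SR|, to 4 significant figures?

64.53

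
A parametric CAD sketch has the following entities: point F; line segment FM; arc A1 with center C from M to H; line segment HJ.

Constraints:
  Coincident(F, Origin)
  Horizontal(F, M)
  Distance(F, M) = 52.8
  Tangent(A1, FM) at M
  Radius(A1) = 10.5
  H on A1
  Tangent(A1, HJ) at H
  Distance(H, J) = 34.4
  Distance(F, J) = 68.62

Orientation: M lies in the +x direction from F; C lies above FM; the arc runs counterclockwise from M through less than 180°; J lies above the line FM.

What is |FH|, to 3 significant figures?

64.2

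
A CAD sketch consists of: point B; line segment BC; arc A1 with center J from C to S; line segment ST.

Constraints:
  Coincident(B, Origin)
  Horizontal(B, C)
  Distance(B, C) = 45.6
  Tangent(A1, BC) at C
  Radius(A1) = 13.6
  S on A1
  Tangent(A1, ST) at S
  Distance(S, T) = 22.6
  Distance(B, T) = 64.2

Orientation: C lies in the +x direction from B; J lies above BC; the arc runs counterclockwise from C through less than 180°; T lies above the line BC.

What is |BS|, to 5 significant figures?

61.165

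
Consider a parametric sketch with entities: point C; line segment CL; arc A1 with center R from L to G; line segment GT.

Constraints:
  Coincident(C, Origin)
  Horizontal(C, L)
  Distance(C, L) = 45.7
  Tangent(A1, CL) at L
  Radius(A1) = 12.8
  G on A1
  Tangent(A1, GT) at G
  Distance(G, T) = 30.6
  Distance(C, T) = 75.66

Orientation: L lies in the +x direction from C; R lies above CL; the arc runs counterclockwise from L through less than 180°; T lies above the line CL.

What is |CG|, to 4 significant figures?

59.22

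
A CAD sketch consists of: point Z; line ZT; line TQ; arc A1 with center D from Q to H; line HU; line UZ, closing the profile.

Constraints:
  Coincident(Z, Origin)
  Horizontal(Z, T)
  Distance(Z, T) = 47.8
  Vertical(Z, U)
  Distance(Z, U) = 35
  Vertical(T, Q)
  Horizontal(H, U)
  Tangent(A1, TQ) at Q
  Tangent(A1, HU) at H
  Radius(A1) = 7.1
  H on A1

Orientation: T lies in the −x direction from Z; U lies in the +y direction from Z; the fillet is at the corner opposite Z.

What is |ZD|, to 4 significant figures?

49.34

Z and U share the same x with |ZU| = 35.0 and U on the +y side, so U = (0.000, 35.00). The virtual corner opposite Z is at (-47.80, 35.00). Tangency of A1 to TQ means the radius DQ is perpendicular to TQ and A1 meets HU tangentially, so DH is at right angles to HU, with radius 7.1, so the center D sits 7.1 in from both sides at D = (-40.70, 27.90). Then |ZD| = |D − Z| = 49.34.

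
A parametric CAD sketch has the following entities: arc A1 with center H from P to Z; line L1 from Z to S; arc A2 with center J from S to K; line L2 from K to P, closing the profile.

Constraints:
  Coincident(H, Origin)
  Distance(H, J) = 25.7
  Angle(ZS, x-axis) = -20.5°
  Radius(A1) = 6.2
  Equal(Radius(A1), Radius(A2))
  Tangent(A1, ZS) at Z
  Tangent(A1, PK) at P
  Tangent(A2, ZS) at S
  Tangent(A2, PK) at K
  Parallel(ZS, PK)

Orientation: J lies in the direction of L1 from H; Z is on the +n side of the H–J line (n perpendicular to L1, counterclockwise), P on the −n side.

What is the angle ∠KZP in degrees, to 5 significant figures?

64.243°

The slot axis is L1's direction at -20.5°, so u = (cos -20.5°, sin -20.5°) = (0.93667, -0.35021) and n = (−sin -20.5°, cos -20.5°) = (0.35021, 0.93667). H is at the origin and J lies 25.7 along u from H, so J = 25.7·u = (24.072, -9.0003). Tangency of A1 to both parallel lines with radius 6.2 puts Z and P at H ± 6.2·n: Z = (2.1713, 5.8074), P = (-2.1713, -5.8074). Equal radii place S and K the same way about J: S = J + 6.2·n = (26.244, -3.1930), K = J − 6.2·n = (21.901, -14.808). Then cos ∠KZP = ZK·ZP / (|ZK||ZP|), giving 64.243°.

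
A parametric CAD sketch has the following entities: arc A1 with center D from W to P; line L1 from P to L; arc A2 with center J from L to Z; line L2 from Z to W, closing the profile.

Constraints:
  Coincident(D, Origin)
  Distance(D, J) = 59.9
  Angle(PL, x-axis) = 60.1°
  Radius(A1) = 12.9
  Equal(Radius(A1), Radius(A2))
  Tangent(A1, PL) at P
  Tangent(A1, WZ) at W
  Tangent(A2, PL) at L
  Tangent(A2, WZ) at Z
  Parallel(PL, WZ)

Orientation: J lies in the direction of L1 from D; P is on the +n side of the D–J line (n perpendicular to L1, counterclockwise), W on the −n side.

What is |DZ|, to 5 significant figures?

61.273

The slot axis is L1's direction at 60.1°, so u = (cos 60.1°, sin 60.1°) = (0.49849, 0.86690) and n = (−sin 60.1°, cos 60.1°) = (-0.86690, 0.49849). D is at the origin and J lies 59.9 along u from D, so J = 59.9·u = (29.859, 51.927). Tangency of A1 to both parallel lines with radius 12.9 puts P and W at D ± 12.9·n: P = (-11.183, 6.4305), W = (11.183, -6.4305). Equal radii place L and Z the same way about J: L = J + 12.9·n = (18.676, 58.358), Z = J − 12.9·n = (41.042, 45.497). Then |DZ| = |Z − D| = 61.273.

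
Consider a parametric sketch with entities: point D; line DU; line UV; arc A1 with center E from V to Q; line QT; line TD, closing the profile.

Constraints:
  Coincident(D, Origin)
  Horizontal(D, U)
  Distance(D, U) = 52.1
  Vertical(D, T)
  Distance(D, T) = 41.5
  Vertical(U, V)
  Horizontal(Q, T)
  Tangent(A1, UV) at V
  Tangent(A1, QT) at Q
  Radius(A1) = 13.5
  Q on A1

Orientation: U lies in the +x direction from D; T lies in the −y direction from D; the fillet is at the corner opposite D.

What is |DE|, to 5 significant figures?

47.686

D and T share the same x with |DT| = 41.5 and T on the −y side, so T = (0.0000, -41.500). The virtual corner opposite D is at (52.100, -41.500). The tangent condition forces EV to be normal to UV and A1 meets QT tangentially, so EQ is at right angles to QT, with radius 13.5, so the center E sits 13.5 in from both sides at E = (38.600, -28.000). Then |DE| = |E − D| = 47.686.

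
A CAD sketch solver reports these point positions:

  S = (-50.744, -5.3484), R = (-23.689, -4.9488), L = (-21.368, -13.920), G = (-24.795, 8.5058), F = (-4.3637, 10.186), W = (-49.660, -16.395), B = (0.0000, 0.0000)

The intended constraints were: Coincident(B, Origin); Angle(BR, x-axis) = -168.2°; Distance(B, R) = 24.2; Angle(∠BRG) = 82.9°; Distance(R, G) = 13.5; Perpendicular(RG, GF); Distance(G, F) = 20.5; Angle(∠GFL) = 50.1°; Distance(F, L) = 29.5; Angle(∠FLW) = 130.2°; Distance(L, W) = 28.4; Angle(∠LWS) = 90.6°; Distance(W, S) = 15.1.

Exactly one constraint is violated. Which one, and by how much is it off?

Distance(W, S) = 15.1 — off by 4.00.

B = (0.00, 0.00) ✓; BR at -168.2° ✓; |BR| = 24.20 ✓; ∠BRG = 82.90° ✓; |RG| = 13.50 ✓; ∠(RG, GF) = 90.00° ✓; |GF| = 20.50 ✓; ∠GFL = 50.10° ✓; |FL| = 29.50 ✓; ∠FLW = 130.2° ✓; |LW| = 28.40 ✓; ∠LWS = 90.60° ✓; |WS| = 11.10 ✗.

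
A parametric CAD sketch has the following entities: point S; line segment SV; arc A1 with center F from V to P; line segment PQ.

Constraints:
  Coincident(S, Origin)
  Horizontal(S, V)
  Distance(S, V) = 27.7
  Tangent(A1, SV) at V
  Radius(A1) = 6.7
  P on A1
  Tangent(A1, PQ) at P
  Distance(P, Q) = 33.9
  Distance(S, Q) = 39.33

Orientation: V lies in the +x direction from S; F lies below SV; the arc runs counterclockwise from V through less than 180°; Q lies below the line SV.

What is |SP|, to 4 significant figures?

21.81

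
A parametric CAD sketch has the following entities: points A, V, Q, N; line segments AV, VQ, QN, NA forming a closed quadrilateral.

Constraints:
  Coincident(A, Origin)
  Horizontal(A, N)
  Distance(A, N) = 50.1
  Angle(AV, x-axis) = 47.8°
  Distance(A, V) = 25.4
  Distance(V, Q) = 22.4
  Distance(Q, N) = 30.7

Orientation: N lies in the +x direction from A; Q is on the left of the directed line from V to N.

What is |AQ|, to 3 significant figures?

46.8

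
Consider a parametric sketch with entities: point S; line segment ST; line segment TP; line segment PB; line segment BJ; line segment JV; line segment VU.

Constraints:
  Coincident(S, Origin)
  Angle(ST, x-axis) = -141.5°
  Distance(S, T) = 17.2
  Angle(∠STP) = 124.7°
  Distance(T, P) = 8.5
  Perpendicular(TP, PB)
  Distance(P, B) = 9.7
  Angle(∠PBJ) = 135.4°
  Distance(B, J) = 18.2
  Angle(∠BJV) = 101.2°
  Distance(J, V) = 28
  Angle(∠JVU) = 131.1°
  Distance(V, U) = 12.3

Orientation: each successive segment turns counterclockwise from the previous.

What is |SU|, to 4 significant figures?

27.29

∠BJV = 101.2° gives JV at 127.2° from the x-axis; with |JV| = 28.0, V = (-8.064, 17.37). ∠JVU = 131.1° gives VU at 176.1° from the x-axis; with |VU| = 12.3, U = (-20.34, 18.20). Then |SU| = |U − S| = 27.29.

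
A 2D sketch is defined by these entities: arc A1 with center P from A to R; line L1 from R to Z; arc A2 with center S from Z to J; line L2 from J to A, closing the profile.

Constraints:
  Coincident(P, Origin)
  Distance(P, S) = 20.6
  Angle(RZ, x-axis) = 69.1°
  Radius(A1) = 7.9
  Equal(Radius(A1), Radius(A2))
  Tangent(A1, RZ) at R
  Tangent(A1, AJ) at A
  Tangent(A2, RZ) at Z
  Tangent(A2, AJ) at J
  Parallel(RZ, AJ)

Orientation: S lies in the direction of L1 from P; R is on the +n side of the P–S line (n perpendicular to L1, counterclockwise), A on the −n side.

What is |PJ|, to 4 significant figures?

22.06

The slot axis is L1's direction at 69.1°, so u = (cos 69.1°, sin 69.1°) = (0.3567, 0.9342) and n = (−sin 69.1°, cos 69.1°) = (-0.9342, 0.3567). P is at the origin and S lies 20.6 along u from P, so S = 20.6·u = (7.349, 19.24). Tangency of A1 to both parallel lines with radius 7.9 puts R and A at P ± 7.9·n: R = (-7.380, 2.818), A = (7.380, -2.818). Equal radii place Z and J the same way about S: Z = S + 7.9·n = (-0.03141, 22.06), J = S − 7.9·n = (14.73, 16.43). Then |PJ| = |J − P| = 22.06.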